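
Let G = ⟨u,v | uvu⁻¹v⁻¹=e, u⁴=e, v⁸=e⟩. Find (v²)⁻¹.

The order of (v²) is 4 (smallest k with (v²)ᵏ = e), so (v²)⁻¹ = (v²)³ = v⁶.
Check: (v²) · (v⁶) → (v²) · v⁶ = e, giving e as required.

Answer: v⁶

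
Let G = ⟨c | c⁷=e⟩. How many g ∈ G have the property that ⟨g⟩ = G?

G is cyclic of order 7. An element generates G iff its order is 7, and a cyclic group of order 7 has exactly φ(7) = 6 such elements.

Answer: 6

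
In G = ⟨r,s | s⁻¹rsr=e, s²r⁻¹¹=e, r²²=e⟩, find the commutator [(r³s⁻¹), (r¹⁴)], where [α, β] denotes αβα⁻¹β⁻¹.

[(r³s⁻¹), (r¹⁴)] = (r³s⁻¹)·(r¹⁴)·(r³s⁻¹)⁻¹·(r¹⁴)⁻¹.
  (r³s⁻¹) · (r¹⁴) = s
  s · (r³s) = r⁸
  (r⁸) · (r⁸) = r¹⁶

Answer: r¹⁶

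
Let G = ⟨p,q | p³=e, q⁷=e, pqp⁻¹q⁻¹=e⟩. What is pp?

Compute p · p by multiplying left to right and reducing via the relations at each step:
  p · p = p²

Answer: p²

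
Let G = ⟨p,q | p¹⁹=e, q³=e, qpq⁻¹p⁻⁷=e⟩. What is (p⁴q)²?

Compute successive powers of (p⁴q), reducing at each step:
  (p⁴q)²: (p⁴q) · p⁴ = p¹³q;   (p¹³q) · q = p¹³q²

Answer: p¹³q²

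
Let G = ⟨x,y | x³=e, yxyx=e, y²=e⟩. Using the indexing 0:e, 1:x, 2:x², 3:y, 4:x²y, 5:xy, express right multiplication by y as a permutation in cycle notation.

(0 3)(1 5)(2 4)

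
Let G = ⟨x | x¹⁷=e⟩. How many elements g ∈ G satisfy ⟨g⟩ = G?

G is cyclic of order 17. An element generates G iff its order is 17, and a cyclic group of order 17 has exactly φ(17) = 16 such elements.

Answer: 16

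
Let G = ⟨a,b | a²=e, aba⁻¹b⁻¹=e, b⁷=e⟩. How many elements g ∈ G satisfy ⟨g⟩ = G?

G is cyclic of order 14. An element generates G iff its order is 14, and a cyclic group of order 14 has exactly φ(14) = 6 such elements.

Answer: 6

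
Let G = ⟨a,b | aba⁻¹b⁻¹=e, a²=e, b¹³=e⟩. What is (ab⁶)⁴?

Compute successive powers of (ab⁶), reducing at each step:
  (ab⁶)²: (ab⁶) · a = b⁶;   (b⁶) · b⁶ = b¹²
  (ab⁶)³: (b¹²) · a = ab¹²;   (ab¹²) · b⁶ = ab⁵
  (ab⁶)⁴: (ab⁵) · a = b⁵;   (b⁵) · b⁶ = b¹¹

Answer: b¹¹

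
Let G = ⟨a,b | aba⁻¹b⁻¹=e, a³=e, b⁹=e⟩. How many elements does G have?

Enumerate words in the generators, reducing via the relations: the distinct elements are
  {a, b, e, ab, a², b², b³, b⁴, b⁵, b⁶, b⁷, b⁸, ab², ab³, ab⁴, ab⁵, ab⁶, ab⁷, ab⁸, a²b, a²b², a²b³, a²b⁴, a²b⁵, a²b⁶, a²b⁷, a²b⁸}.
No further products give new elements, so |G| = 27.

Answer: 27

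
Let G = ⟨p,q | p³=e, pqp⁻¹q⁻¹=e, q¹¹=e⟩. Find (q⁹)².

Compute successive powers of (q⁹), reducing at each step:
  (q⁹)²: (q⁹) · q⁹ = q⁷

Answer: q⁷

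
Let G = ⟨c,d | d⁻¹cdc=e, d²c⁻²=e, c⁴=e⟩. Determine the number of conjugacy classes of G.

The conjugacy classes (representative and size) are:
  [e] (size 1), [c³] (size 2), [c²] (size 1), [d⁻¹] (size 2), [cd⁻¹] (size 2).
Class equation: 1 + 2 + 1 + 2 + 2 = 8 = |G|. So G has 5 conjugacy classes.

Answer: 5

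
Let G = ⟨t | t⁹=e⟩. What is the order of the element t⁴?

Compute successive powers until reaching e:
  (t⁴)¹ = t⁴, (t⁴)² = t⁸, (t⁴)³ = t³, (t⁴)⁴ = t⁷, (t⁴)⁵ = t², (t⁴)⁶ = t⁶, (t⁴)⁷ = t, (t⁴)⁸ = t⁵, (t⁴)⁹ = e.
The smallest positive k with (t⁴)ᵏ = e is 9.

Answer: 9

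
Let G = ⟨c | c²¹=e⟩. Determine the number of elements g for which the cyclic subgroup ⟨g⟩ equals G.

G is cyclic of order 21. An element generates G iff its order is 21, and a cyclic group of order 21 has exactly φ(21) = 12 such elements.

Answer: 12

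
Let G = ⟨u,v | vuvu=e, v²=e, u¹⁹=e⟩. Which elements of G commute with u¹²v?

⟨u¹²v⟩ ⊆ C_G(u¹²v) since powers of u¹²v commute with u¹²v; so |C_G(u¹²v)| ≥ |⟨u¹²v⟩| = 2.
By orbit–stabilizer, |C_G(u¹²v)| = |G| / |conj. class of u¹²v| = 38 / 19 = 2.
The 2 elements commuting with u¹²v are {e, u¹²v}.

Answer: {e, u¹²v}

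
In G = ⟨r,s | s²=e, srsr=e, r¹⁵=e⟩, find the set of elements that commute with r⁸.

⟨r⁸⟩ ⊆ C_G(r⁸) since powers of r⁸ commute with r⁸; so |C_G(r⁸)| ≥ |⟨r⁸⟩| = 15.
By orbit–stabilizer, |C_G(r⁸)| = |G| / |conj. class of r⁸| = 30 / 2 = 15.
The 15 elements commuting with r⁸ are {e, r, r², r³, r⁴, r⁵, r⁶, r⁷, r⁸, r⁹, r¹⁰, r¹¹, r¹², r¹³, r¹⁴}.

Answer: {e, r, r², r³, r⁴, r⁵, r⁶, r⁷, r⁸, r⁹, r¹⁰, r¹¹, r¹², r¹³, r¹⁴}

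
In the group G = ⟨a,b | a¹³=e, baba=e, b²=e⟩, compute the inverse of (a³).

The order of (a³) is 13 (smallest k with (a³)ᵏ = e), so (a³)⁻¹ = (a³)¹² = a¹⁰.
Check: (a³) · (a¹⁰) → (a³) · a¹⁰ = e, giving e as required.

Answer: a¹⁰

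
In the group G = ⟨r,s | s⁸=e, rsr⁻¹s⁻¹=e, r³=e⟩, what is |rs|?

Compute successive powers until reaching e:
  (rs)¹ = rs, (rs)² = r²s², (rs)³ = s³, (rs)⁴ = rs⁴, (rs)⁵ = r²s⁵, (rs)⁶ = s⁶, (rs)⁷ = rs⁷, (rs)⁸ = r², (rs)⁹ = s, (rs)¹⁰ = rs², (rs)¹¹ = r²s³, (rs)¹² = s⁴, (rs)¹³ = rs⁵, (rs)¹⁴ = r²s⁶, (rs)¹⁵ = s⁷, (rs)¹⁶ = r, (rs)¹⁷ = r²s, (rs)¹⁸ = s², (rs)¹⁹ = rs³, (rs)²⁰ = r²s⁴, (rs)²¹ = s⁵, (rs)²² = rs⁶, (rs)²³ = r²s⁷, (rs)²⁴ = e.
The smallest positive k with (rs)ᵏ = e is 24.

Answer: 24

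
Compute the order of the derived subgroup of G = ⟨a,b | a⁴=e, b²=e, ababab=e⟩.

G' = [G, G] is generated by all commutators. The generator-pair commutators are: [a, b] = a²ba.
The subgroup they normally generate is {e, a², ab, ba³, a²ba, a³b, a²ba³, ba, aba², ba²b, a²ba²b, a³ba²}, of order 12.
Check: |G/G'| = 24/12 = 2 is the order of the abelianisation.

Answer: 12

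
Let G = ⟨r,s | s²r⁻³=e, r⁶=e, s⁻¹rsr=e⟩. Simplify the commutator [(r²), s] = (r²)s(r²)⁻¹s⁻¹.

[(r²), s] = (r²)·s·(r²)⁻¹·s⁻¹.
  (r²) · s = r²s
  (r²s) · (r⁴) = rs⁻¹
  (rs⁻¹) · (s⁻¹) = r⁴

Answer: r⁴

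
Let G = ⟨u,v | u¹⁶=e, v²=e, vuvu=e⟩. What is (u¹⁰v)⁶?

Compute successive powers of (u¹⁰v), reducing at each step:
  (u¹⁰v)²: (u¹⁰v) · u¹⁰ = v;   v · v = e
  (u¹⁰v)³: e · u¹⁰ = u¹⁰;   (u¹⁰) · v = u¹⁰v
  (u¹⁰v)⁴: (u¹⁰v) · u¹⁰ = v;   v · v = e
  (u¹⁰v)⁵: e · u¹⁰ = u¹⁰;   (u¹⁰) · v = u¹⁰v
  (u¹⁰v)⁶: (u¹⁰v) · u¹⁰ = v;   v · v = e

Answer: e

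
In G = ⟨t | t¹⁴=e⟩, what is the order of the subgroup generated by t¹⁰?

|⟨t¹⁰⟩| equals the order of t¹⁰. Compute successive powers until reaching e:
  (t¹⁰)¹ = t¹⁰, (t¹⁰)² = t⁶, (t¹⁰)³ = t², (t¹⁰)⁴ = t¹², (t¹⁰)⁵ = t⁸, (t¹⁰)⁶ = t⁴, (t¹⁰)⁷ = e.
The smallest positive k with (t¹⁰)ᵏ = e is 7, so |⟨t¹⁰⟩| = 7.

Answer: 7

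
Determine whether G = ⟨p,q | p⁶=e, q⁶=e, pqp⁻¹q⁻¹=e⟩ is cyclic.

|G| = 36, but the maximum element order in G is 6 < 36. No single element generates all of G, so G is not cyclic.

Answer: No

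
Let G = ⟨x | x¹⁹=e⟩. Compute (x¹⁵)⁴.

Compute successive powers of (x¹⁵), reducing at each step:
  (x¹⁵)²: (x¹⁵) · x¹⁵ = x¹¹
  (x¹⁵)³: (x¹¹) · x¹⁵ = x⁷
  (x¹⁵)⁴: (x⁷) · x¹⁵ = x³

Answer: x³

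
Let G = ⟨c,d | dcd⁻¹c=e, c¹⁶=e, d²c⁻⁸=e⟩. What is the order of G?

Enumerate words in the generators, reducing via the relations: the distinct elements are
  {c, d, e, cd, c², c³, c⁴, c⁵, c⁶, c⁷, c⁸, c⁹, c²d, c³d, c¹², c¹³, c¹¹, c¹⁰, c¹⁴, c¹⁵, c⁴d, c⁵d, c⁶d, c⁷d, d⁻¹, cd⁻¹, c²d⁻¹, c³d⁻¹, c⁴d⁻¹, c⁵d⁻¹, c⁶d⁻¹, c⁷d⁻¹}.
No further products give new elements, so |G| = 32.

Answer: 32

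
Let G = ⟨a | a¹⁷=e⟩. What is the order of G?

G is generated by a single element, so G is cyclic. The relator gives a¹⁷ = e and no smaller power is forced to be e, so the 17 powers {a, e, a², a³, a⁴, a⁵, a⁶, a⁷, a⁸, a⁹, a¹², a¹³, a¹¹, a¹⁰, a¹⁴, a¹⁵, a¹⁶} are distinct. Hence |G| = 17.

Answer: 17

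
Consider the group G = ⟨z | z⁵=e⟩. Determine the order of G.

G is generated by a single element, so G is cyclic. The relator gives z⁵ = e and no smaller power is forced to be e, so the 5 powers {e, z, z², z³, z⁴} are distinct. Hence |G| = 5.

Answer: 5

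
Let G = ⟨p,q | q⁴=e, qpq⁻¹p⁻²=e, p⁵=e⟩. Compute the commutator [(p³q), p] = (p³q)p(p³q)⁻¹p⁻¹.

[(p³q), p] = (p³q)·p·(p³q)⁻¹·p⁻¹.
  (p³q) · p = q
  q · (pq³) = p²
  (p²) · (p⁴) = p

Answer: p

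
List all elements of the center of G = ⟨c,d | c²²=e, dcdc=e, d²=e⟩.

An element z ∈ Z(G) iff z commutes with every generator.
For example c¹¹ is central: (c¹¹)·c = c¹² = c·(c¹¹); (c¹¹)·d = c¹¹d = d·(c¹¹).
Whereas c ∉ Z(G) since c·d = cd ≠ c²¹d = d·c.
Checking each of the 44 elements this way gives Z(G) = {e, c¹¹}, of order 2.

Answer: {e, c¹¹}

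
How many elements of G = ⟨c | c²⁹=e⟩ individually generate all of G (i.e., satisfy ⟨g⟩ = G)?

G is cyclic of order 29. An element generates G iff its order is 29, and a cyclic group of order 29 has exactly φ(29) = 28 such elements.

Answer: 28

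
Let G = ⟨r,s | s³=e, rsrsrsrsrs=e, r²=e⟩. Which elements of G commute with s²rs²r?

⟨s²rs²r⟩ ⊆ C_G(s²rs²r) since powers of s²rs²r commute with s²rs²r; so |C_G(s²rs²r)| ≥ |⟨s²rs²r⟩| = 5.
By orbit–stabilizer, |C_G(s²rs²r)| = |G| / |conj. class of s²rs²r| = 60 / 12 = 5.
The 5 elements commuting with s²rs²r are {e, rs, rsrs, s²rs²r, s²r}.

Answer: {e, rs, rsrs, s²rs²r, s²r}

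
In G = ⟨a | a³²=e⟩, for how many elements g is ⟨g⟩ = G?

G is cyclic of order 32. An element generates G iff its order is 32, and a cyclic group of order 32 has exactly φ(32) = 16 such elements.

Answer: 16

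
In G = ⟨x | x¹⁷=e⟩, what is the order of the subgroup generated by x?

|⟨x⟩| equals the order of x. Compute successive powers until reaching e:
  x¹ = x, x² = x², x³ = x³, x⁴ = x⁴, x⁵ = x⁵, x⁶ = x⁶, x⁷ = x⁷, x⁸ = x⁸, x⁹ = x⁹, x¹⁰ = x¹⁰, x¹¹ = x¹¹, x¹² = x¹², x¹³ = x¹³, x¹⁴ = x¹⁴, x¹⁵ = x¹⁵, x¹⁶ = x¹⁶, x¹⁷ = e.
The smallest positive k with xᵏ = e is 17, so |⟨x⟩| = 17.

Answer: 17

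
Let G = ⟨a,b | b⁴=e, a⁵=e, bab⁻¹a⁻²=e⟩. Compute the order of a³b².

Compute successive powers until reaching e:
  (a³b²)¹ = a³b², (a³b²)² = e.
The smallest positive k with (a³b²)ᵏ = e is 2.

Answer: 2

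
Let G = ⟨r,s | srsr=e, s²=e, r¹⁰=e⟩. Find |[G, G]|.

G' = [G, G] is generated by all commutators. The generator-pair commutators are: [r, s] = r².
The subgroup they normally generate is {e, r², r⁴, r⁶, r⁸}, of order 5.
Check: |G/G'| = 20/5 = 4 is the order of the abelianisation.

Answer: 5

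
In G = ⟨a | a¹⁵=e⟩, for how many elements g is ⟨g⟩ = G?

G is cyclic of order 15. An element generates G iff its order is 15, and a cyclic group of order 15 has exactly φ(15) = 8 such elements.

Answer: 8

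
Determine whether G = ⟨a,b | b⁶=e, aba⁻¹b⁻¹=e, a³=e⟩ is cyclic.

|G| = 18, but the maximum element order in G is 6 < 18. No single element generates all of G, so G is not cyclic.

Answer: No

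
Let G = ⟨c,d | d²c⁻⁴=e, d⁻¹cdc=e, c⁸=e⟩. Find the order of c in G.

Compute successive powers until reaching e:
  c¹ = c, c² = c², c³ = c³, c⁴ = c⁴, c⁵ = c⁵, c⁶ = c⁶, c⁷ = c⁷, c⁸ = e.
The smallest positive k with cᵏ = e is 8.

Answer: 8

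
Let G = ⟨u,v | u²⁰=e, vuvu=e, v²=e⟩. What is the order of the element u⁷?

Compute successive powers until reaching e:
  (u⁷)¹ = u⁷, (u⁷)² = u¹⁴, (u⁷)³ = u, (u⁷)⁴ = u⁸, (u⁷)⁵ = u¹⁵, (u⁷)⁶ = u², (u⁷)⁷ = u⁹, (u⁷)⁸ = u¹⁶, (u⁷)⁹ = u³, (u⁷)¹⁰ = u¹⁰, (u⁷)¹¹ = u¹⁷, (u⁷)¹² = u⁴, (u⁷)¹³ = u¹¹, (u⁷)¹⁴ = u¹⁸, (u⁷)¹⁵ = u⁵, (u⁷)¹⁶ = u¹², (u⁷)¹⁷ = u¹⁹, (u⁷)¹⁸ = u⁶, (u⁷)¹⁹ = u¹³, (u⁷)²⁰ = e.
The smallest positive k with (u⁷)ᵏ = e is 20.

Answer: 20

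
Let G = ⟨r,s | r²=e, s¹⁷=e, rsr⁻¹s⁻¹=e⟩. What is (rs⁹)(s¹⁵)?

Compute (rs⁹) · (s¹⁵) by multiplying left to right and reducing via the relations at each step:
  (rs⁹) · s¹⁵ = rs⁷

Answer: rs⁷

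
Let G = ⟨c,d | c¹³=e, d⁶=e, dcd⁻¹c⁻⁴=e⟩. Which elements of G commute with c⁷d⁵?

⟨c⁷d⁵⟩ ⊆ C_G(c⁷d⁵) since powers of c⁷d⁵ commute with c⁷d⁵; so |C_G(c⁷d⁵)| ≥ |⟨c⁷d⁵⟩| = 6.
By orbit–stabilizer, |C_G(c⁷d⁵)| = |G| / |conj. class of c⁷d⁵| = 78 / 13 = 6.
The 6 elements commuting with c⁷d⁵ are {e, c³d², c⁷d⁵, c¹¹d, c¹⁰d³, c¹²d⁴}.

Answer: {e, c³d², c⁷d⁵, c¹¹d, c¹⁰d³, c¹²d⁴}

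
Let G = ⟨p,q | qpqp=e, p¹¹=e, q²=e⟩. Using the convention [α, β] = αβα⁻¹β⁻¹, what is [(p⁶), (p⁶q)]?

[(p⁶), (p⁶q)] = (p⁶)·(p⁶q)·(p⁶)⁻¹·(p⁶q)⁻¹.
  (p⁶) · (p⁶q) = pq
  (pq) · (p⁵) = p⁷q
  (p⁷q) · (p⁶q) = p

Answer: p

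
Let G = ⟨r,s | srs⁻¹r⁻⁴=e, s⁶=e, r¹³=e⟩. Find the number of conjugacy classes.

The conjugacy classes (representative and size) are:
  [e] (size 1), [r⁴] (size 6), [r¹¹] (size 6), [r⁷s] (size 13), [r⁸s²] (size 13), [r¹²s³] (size 13), [r⁵s⁴] (size 13), [r¹¹s⁵] (size 13).
Class equation: 1 + 6 + 6 + 13 + 13 + 13 + 13 + 13 = 78 = |G|. So G has 8 conjugacy classes.

Answer: 8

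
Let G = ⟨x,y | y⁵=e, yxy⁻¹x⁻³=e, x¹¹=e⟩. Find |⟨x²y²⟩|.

|⟨x²y²⟩| equals the order of x²y². Compute successive powers until reaching e:
  (x²y²)¹ = x²y², (x²y²)² = x⁹y⁴, (x²y²)³ = x⁶y, (x²y²)⁴ = xy³, (x²y²)⁵ = e.
The smallest positive k with (x²y²)ᵏ = e is 5, so |⟨x²y²⟩| = 5.

Answer: 5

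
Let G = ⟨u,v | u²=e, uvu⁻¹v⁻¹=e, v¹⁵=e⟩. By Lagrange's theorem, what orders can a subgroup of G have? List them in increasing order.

|G| = 30 = 2 · 3 · 5. By Lagrange's theorem the order of any subgroup divides 30; the divisors of 30 are 1, 2, 3, 5, 6, 10, 15, 30.

Answer: 1, 2, 3, 5, 6, 10, 15, 30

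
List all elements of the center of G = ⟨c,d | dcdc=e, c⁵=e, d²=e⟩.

An element z ∈ Z(G) iff z commutes with every generator.
For example e is central: e·c = c = c·e; e·d = d = d·e.
Whereas c ∉ Z(G) since c·d = cd ≠ c⁴d = d·c.
Checking each of the 10 elements this way gives Z(G) = {e}, of order 1.

Answer: {e}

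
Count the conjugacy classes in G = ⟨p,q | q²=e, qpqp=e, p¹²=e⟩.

The conjugacy classes (representative and size) are:
  [e] (size 1), [p¹¹] (size 2), [p²] (size 2), [p⁹] (size 2), [p⁴] (size 2), [p⁵] (size 2), [p⁶] (size 1), [q] (size 6), [pq] (size 6).
Class equation: 1 + 2 + 2 + 2 + 2 + 2 + 1 + 6 + 6 = 24 = |G|. So G has 9 conjugacy classes.

Answer: 9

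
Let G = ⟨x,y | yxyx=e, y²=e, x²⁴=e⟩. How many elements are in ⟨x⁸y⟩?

|⟨x⁸y⟩| equals the order of x⁸y. Compute successive powers until reaching e:
  (x⁸y)¹ = x⁸y, (x⁸y)² = e.
The smallest positive k with (x⁸y)ᵏ = e is 2, so |⟨x⁸y⟩| = 2.

Answer: 2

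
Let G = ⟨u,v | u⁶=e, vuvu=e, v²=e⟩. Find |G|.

Enumerate words in the generators, reducing via the relations: the distinct elements are
  {e, u, v, uv, u², u³, u⁴, u⁵, u²v, u³v, u⁴v, u⁵v}.
No further products give new elements, so |G| = 12.

Answer: 12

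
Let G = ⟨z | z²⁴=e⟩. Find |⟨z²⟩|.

|⟨z²⟩| equals the order of z². Compute successive powers until reaching e:
  (z²)¹ = z², (z²)² = z⁴, (z²)³ = z⁶, (z²)⁴ = z⁸, (z²)⁵ = z¹⁰, (z²)⁶ = z¹², (z²)⁷ = z¹⁴, (z²)⁸ = z¹⁶, (z²)⁹ = z¹⁸, (z²)¹⁰ = z²⁰, (z²)¹¹ = z²², (z²)¹² = e.
The smallest positive k with (z²)ᵏ = e is 12, so |⟨z²⟩| = 12.

Answer: 12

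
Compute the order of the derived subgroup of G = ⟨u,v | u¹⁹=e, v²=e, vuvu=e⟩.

G' = [G, G] is generated by all commutators. The generator-pair commutators are: [u, v] = u².
The subgroup they normally generate is {e, u, u², u³, u⁴, u⁵, u⁶, u⁷, u⁸, u⁹, u¹⁰, u¹¹, u¹², u¹³, u¹⁴, u¹⁵, u¹⁶, u¹⁷, u¹⁸}, of order 19.
Check: |G/G'| = 38/19 = 2 is the order of the abelianisation.

Answer: 19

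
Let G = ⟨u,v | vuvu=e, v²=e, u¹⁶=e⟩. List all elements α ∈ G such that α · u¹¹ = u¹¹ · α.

⟨u¹¹⟩ ⊆ C_G(u¹¹) since powers of u¹¹ commute with u¹¹; so |C_G(u¹¹)| ≥ |⟨u¹¹⟩| = 16.
By orbit–stabilizer, |C_G(u¹¹)| = |G| / |conj. class of u¹¹| = 32 / 2 = 16.
The 16 elements commuting with u¹¹ are {e, u, u², u³, u⁴, u⁵, u⁶, u⁷, u⁸, u⁹, u¹⁰, u¹¹, u¹², u¹³, u¹⁴, u¹⁵}.

Answer: {e, u, u², u³, u⁴, u⁵, u⁶, u⁷, u⁸, u⁹, u¹⁰, u¹¹, u¹², u¹³, u¹⁴, u¹⁵}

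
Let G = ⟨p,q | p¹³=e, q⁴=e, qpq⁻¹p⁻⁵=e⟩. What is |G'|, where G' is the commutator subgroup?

G' = [G, G] is generated by all commutators. The generator-pair commutators are: [p, q] = p⁹.
The subgroup they normally generate is {e, p, p², p³, p⁴, p⁵, p⁶, p⁷, p⁸, p⁹, p¹⁰, p¹¹, p¹²}, of order 13.
Check: |G/G'| = 52/13 = 4 is the order of the abelianisation.

Answer: 13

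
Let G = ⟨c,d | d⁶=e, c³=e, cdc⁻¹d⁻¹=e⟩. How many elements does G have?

Enumerate words in the generators, reducing via the relations: the distinct elements are
  {c, d, e, cd, c², d², d³, d⁴, d⁵, cd², cd³, cd⁴, cd⁵, c²d, c²d², c²d³, c²d⁴, c²d⁵}.
No further products give new elements, so |G| = 18.

Answer: 18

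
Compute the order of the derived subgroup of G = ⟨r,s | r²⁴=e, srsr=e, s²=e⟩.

G' = [G, G] is generated by all commutators. The generator-pair commutators are: [r, s] = r².
The subgroup they normally generate is {e, r², r⁴, r⁶, r⁸, r¹⁰, r¹², r¹⁴, r¹⁶, r¹⁸, r²⁰, r²²}, of order 12.
Check: |G/G'| = 48/12 = 4 is the order of the abelianisation.

Answer: 12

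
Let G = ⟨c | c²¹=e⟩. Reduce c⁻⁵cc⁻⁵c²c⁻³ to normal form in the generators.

Multiply left to right, reducing at each step:
  (c¹⁶) · c = c¹⁷
  (c¹⁷) · c⁻⁵ = c¹²
  (c¹²) · c² = c¹⁴
  (c¹⁴) · c⁻³ = c¹¹

Answer: c¹¹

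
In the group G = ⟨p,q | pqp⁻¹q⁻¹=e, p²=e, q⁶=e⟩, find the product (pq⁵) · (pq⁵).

Compute (pq⁵) · (pq⁵) by multiplying left to right and reducing via the relations at each step:
  (pq⁵) · p = q⁵
  (q⁵) · q⁵ = q⁴

Answer: q⁴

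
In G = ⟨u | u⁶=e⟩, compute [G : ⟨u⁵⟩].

First find ord(u⁵) by computing successive powers:
  (u⁵)¹ = u⁵, (u⁵)² = u⁴, (u⁵)³ = u³, (u⁵)⁴ = u², (u⁵)⁵ = u, (u⁵)⁶ = e.
So |⟨u⁵⟩| = ord(u⁵) = 6. With |G| = 6, by Lagrange [G : ⟨u⁵⟩] = 6/6 = 1.

Answer: 1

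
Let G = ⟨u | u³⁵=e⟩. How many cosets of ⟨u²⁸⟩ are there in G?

First find ord(u²⁸) by computing successive powers:
  (u²⁸)¹ = u²⁸, (u²⁸)² = u²¹, (u²⁸)³ = u¹⁴, (u²⁸)⁴ = u⁷, (u²⁸)⁵ = e.
So |⟨u²⁸⟩| = ord(u²⁸) = 5. With |G| = 35, by Lagrange [G : ⟨u²⁸⟩] = 35/5 = 7.

Answer: 7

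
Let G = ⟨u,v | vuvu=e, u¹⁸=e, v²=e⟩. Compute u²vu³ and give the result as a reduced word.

Multiply left to right, reducing at each step:
  (u²) · v = u²v
  (u²v) · u³ = u¹⁷v

Answer: u¹⁷v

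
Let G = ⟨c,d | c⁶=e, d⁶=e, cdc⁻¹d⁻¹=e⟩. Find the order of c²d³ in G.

Compute successive powers until reaching e:
  (c²d³)¹ = c²d³, (c²d³)² = c⁴, (c²d³)³ = d³, (c²d³)⁴ = c², (c²d³)⁵ = c⁴d³, (c²d³)⁶ = e.
The smallest positive k with (c²d³)ᵏ = e is 6.

Answer: 6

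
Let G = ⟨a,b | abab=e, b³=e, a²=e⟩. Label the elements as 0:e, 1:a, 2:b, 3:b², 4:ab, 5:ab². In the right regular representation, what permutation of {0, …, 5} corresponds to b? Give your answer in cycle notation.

(0 2 3)(1 4 5)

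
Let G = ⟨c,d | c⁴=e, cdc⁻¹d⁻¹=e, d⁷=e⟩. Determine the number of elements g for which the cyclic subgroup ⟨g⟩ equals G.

G is cyclic of order 28. An element generates G iff its order is 28, and a cyclic group of order 28 has exactly φ(28) = 12 such elements.

Answer: 12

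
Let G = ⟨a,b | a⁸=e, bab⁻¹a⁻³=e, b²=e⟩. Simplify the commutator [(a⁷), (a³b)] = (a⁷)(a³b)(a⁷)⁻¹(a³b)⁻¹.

[(a⁷), (a³b)] = (a⁷)·(a³b)·(a⁷)⁻¹·(a³b)⁻¹.
  (a⁷) · (a³b) = a²b
  (a²b) · a = a⁵b
  (a⁵b) · (a⁷b) = a²

Answer: a²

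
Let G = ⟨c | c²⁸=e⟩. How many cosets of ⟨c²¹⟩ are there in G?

First find ord(c²¹) by computing successive powers:
  (c²¹)¹ = c²¹, (c²¹)² = c¹⁴, (c²¹)³ = c⁷, (c²¹)⁴ = e.
So |⟨c²¹⟩| = ord(c²¹) = 4. With |G| = 28, by Lagrange [G : ⟨c²¹⟩] = 28/4 = 7.

Answer: 7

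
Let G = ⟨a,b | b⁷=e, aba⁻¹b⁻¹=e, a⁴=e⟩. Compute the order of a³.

Compute successive powers until reaching e:
  (a³)¹ = a³, (a³)² = a², (a³)³ = a, (a³)⁴ = e.
The smallest positive k with (a³)ᵏ = e is 4.

Answer: 4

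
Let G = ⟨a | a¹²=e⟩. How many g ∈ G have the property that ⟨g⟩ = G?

G is cyclic of order 12. An element generates G iff its order is 12, and a cyclic group of order 12 has exactly φ(12) = 4 such elements.

Answer: 4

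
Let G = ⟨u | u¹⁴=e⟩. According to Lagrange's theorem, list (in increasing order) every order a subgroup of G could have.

|G| = 14 = 2 · 7. By Lagrange's theorem the order of any subgroup divides 14; the divisors of 14 are 1, 2, 7, 14.

Answer: 1, 2, 7, 14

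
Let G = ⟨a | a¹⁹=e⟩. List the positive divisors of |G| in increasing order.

|G| = 19 = 19. By Lagrange's theorem the order of any subgroup divides 19; the divisors of 19 are 1, 19.

Answer: 1, 19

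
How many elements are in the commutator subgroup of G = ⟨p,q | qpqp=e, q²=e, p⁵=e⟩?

G' = [G, G] is generated by all commutators. The generator-pair commutators are: [p, q] = p².
The subgroup they normally generate is {e, p, p², p³, p⁴}, of order 5.
Check: |G/G'| = 10/5 = 2 is the order of the abelianisation.

Answer: 5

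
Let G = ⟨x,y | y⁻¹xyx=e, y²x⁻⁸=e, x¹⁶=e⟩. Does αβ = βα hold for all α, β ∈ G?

x·y = xy but y·x = x⁷y⁻¹, so x·y ≠ y·x and G is not abelian.

Answer: No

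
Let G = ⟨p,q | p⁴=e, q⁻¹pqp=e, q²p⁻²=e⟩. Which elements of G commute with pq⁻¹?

⟨pq⁻¹⟩ ⊆ C_G(pq⁻¹) since powers of pq⁻¹ commute with pq⁻¹; so |C_G(pq⁻¹)| ≥ |⟨pq⁻¹⟩| = 4.
By orbit–stabilizer, |C_G(pq⁻¹)| = |G| / |conj. class of pq⁻¹| = 8 / 2 = 4.
The 4 elements commuting with pq⁻¹ are {e, p², pq, pq⁻¹}.

Answer: {e, p², pq, pq⁻¹}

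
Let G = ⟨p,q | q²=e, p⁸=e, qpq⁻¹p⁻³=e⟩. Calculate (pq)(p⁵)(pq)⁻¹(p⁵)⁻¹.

[(pq), (p⁵)] = (pq)·(p⁵)·(pq)⁻¹·(p⁵)⁻¹.
  (pq) · (p⁵) = q
  q · (p⁵q) = p⁷
  (p⁷) · (p³) = p²

Answer: p²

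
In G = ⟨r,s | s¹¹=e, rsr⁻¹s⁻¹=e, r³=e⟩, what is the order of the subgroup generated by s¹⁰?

|⟨s¹⁰⟩| equals the order of s¹⁰. Compute successive powers until reaching e:
  (s¹⁰)¹ = s¹⁰, (s¹⁰)² = s⁹, (s¹⁰)³ = s⁸, (s¹⁰)⁴ = s⁷, (s¹⁰)⁵ = s⁶, (s¹⁰)⁶ = s⁵, (s¹⁰)⁷ = s⁴, (s¹⁰)⁸ = s³, (s¹⁰)⁹ = s², (s¹⁰)¹⁰ = s, (s¹⁰)¹¹ = e.
The smallest positive k with (s¹⁰)ᵏ = e is 11, so |⟨s¹⁰⟩| = 11.

Answer: 11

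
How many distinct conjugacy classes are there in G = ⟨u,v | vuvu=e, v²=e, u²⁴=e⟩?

The conjugacy classes (representative and size) are:
  [e] (size 1), [u²³] (size 2), [u²] (size 2), [u³] (size 2), [u²⁰] (size 2), [u¹⁹] (size 2), [u⁶] (size 2), [u⁷] (size 2), [u⁸] (size 2), [u⁹] (size 2), [u¹⁴] (size 2), [u¹¹] (size 2), [u¹²] (size 1), [u⁴v] (size 12), [u⁵v] (size 12).
Class equation: 1 + 2 + 2 + 2 + 2 + 2 + 2 + 2 + 2 + 2 + 2 + 2 + 1 + 12 + 12 = 48 = |G|. So G has 15 conjugacy classes.

Answer: 15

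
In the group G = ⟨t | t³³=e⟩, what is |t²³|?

Compute successive powers until reaching e:
  (t²³)¹ = t²³, (t²³)² = t¹³, (t²³)³ = t³, (t²³)⁴ = t²⁶, (t²³)⁵ = t¹⁶, (t²³)⁶ = t⁶, (t²³)⁷ = t²⁹, (t²³)⁸ = t¹⁹, (t²³)⁹ = t⁹, (t²³)¹⁰ = t³², (t²³)¹¹ = t²², (t²³)¹² = t¹², (t²³)¹³ = t², (t²³)¹⁴ = t²⁵, (t²³)¹⁵ = t¹⁵, (t²³)¹⁶ = t⁵, (t²³)¹⁷ = t²⁸, (t²³)¹⁸ = t¹⁸, (t²³)¹⁹ = t⁸, (t²³)²⁰ = t³¹, (t²³)²¹ = t²¹, (t²³)²² = t¹¹, (t²³)²³ = t, (t²³)²⁴ = t²⁴, (t²³)²⁵ = t¹⁴, (t²³)²⁶ = t⁴, (t²³)²⁷ = t²⁷, (t²³)²⁸ = t¹⁷, (t²³)²⁹ = t⁷, (t²³)³⁰ = t³⁰, (t²³)³¹ = t²⁰, (t²³)³² = t¹⁰, (t²³)³³ = e.
The smallest positive k with (t²³)ᵏ = e is 33.

Answer: 33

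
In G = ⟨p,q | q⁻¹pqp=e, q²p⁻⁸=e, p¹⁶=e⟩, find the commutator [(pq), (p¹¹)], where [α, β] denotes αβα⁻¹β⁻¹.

[(pq), (p¹¹)] = (pq)·(p¹¹)·(pq)⁻¹·(p¹¹)⁻¹.
  (pq) · (p¹¹) = p⁶q
  (p⁶q) · (pq⁻¹) = p⁵
  (p⁵) · (p⁵) = p¹⁰

Answer: p¹⁰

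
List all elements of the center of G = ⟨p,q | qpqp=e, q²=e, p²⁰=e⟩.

An element z ∈ Z(G) iff z commutes with every generator.
For example p¹⁰ is central: (p¹⁰)·p = p¹¹ = p·(p¹⁰); (p¹⁰)·q = p¹⁰q = q·(p¹⁰).
Whereas p ∉ Z(G) since p·q = pq ≠ p¹⁹q = q·p.
Checking each of the 40 elements this way gives Z(G) = {e, p¹⁰}, of order 2.

Answer: {e, p¹⁰}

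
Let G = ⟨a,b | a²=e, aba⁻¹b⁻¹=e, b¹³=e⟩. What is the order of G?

Enumerate words in the generators, reducing via the relations: the distinct elements are
  {a, b, e, ab, b², b³, b⁴, b⁵, b⁶, b⁷, b⁸, b⁹, ab², ab³, ab⁴, ab⁵, ab⁶, ab⁷, ab⁸, ab⁹, b¹², b¹¹, b¹⁰, ab¹², ab¹¹, ab¹⁰}.
No further products give new elements, so |G| = 26.

Answer: 26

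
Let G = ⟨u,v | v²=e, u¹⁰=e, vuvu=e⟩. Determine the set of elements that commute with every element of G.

An element z ∈ Z(G) iff z commutes with every generator.
For example u⁵ is central: (u⁵)·u = u⁶ = u·(u⁵); (u⁵)·v = u⁵v = v·(u⁵).
Whereas u ∉ Z(G) since u·v = uv ≠ u⁹v = v·u.
Checking each of the 20 elements this way gives Z(G) = {e, u⁵}, of order 2.

Answer: {e, u⁵}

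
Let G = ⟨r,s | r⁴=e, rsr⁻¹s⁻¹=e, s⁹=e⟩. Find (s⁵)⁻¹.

The order of (s⁵) is 9 (smallest k with (s⁵)ᵏ = e), so (s⁵)⁻¹ = (s⁵)⁸ = s⁴.
Check: (s⁵) · (s⁴) → (s⁵) · s⁴ = e, giving e as required.

Answer: s⁴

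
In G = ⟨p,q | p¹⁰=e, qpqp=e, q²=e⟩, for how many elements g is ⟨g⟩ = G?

⟨g⟩ = G would require ord(g) = |G| = 20, but the maximum element order in G is 10 < 20. So G is not cyclic and no single element generates it: the count is 0.

Answer: 0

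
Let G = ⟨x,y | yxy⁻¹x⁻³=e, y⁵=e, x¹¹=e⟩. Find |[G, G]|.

G' = [G, G] is generated by all commutators. The generator-pair commutators are: [x, y] = x⁹.
The subgroup they normally generate is {e, x, x², x³, x⁴, x⁵, x⁶, x⁷, x⁸, x⁹, x¹⁰}, of order 11.
Check: |G/G'| = 55/11 = 5 is the order of the abelianisation.

Answer: 11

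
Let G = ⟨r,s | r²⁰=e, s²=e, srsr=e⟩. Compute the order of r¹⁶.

Compute successive powers until reaching e:
  (r¹⁶)¹ = r¹⁶, (r¹⁶)² = r¹², (r¹⁶)³ = r⁸, (r¹⁶)⁴ = r⁴, (r¹⁶)⁵ = e.
The smallest positive k with (r¹⁶)ᵏ = e is 5.

Answer: 5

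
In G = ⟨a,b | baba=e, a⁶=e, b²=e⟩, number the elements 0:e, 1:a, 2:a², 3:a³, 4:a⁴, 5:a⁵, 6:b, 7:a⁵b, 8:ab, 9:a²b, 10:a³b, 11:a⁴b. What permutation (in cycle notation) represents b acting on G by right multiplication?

(0 6)(1 8)(2 9)(3 10)(4 11)(5 7)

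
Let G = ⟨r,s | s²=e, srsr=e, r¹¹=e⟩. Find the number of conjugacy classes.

The conjugacy classes (representative and size) are:
  [e] (size 1), [r¹⁰] (size 2), [r²] (size 2), [r³] (size 2), [r⁷] (size 2), [r⁶] (size 2), [r²s] (size 11).
Class equation: 1 + 2 + 2 + 2 + 2 + 2 + 11 = 22 = |G|. So G has 7 conjugacy classes.

Answer: 7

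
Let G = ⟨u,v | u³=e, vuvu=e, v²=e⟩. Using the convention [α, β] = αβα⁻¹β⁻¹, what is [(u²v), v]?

[(u²v), v] = (u²v)·v·(u²v)⁻¹·v⁻¹.
  (u²v) · v = u²
  (u²) · (u²v) = uv
  (uv) · v = u

Answer: u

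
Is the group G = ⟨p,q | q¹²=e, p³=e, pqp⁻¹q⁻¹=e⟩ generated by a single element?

|G| = 36, but the maximum element order in G is 12 < 36. No single element generates all of G, so G is not cyclic.

Answer: No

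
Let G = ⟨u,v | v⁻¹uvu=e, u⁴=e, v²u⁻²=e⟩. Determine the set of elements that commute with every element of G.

An element z ∈ Z(G) iff z commutes with every generator.
For example u² is central: (u²)·u = u³ = u·(u²); (u²)·v = v⁻¹ = v·(u²).
Whereas u ∉ Z(G) since u·v = uv ≠ uv⁻¹ = v·u.
Checking each of the 8 elements this way gives Z(G) = {e, u²}, of order 2.

Answer: {e, u²}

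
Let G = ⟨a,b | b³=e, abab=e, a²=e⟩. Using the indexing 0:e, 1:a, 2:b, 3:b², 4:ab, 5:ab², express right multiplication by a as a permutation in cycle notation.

(0 1)(2 5)(3 4)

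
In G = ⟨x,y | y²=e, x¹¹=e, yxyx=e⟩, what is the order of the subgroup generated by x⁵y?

|⟨x⁵y⟩| equals the order of x⁵y. Compute successive powers until reaching e:
  (x⁵y)¹ = x⁵y, (x⁵y)² = e.
The smallest positive k with (x⁵y)ᵏ = e is 2, so |⟨x⁵y⟩| = 2.

Answer: 2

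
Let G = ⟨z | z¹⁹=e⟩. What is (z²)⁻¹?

The order of (z²) is 19 (smallest k with (z²)ᵏ = e), so (z²)⁻¹ = (z²)¹⁸ = z¹⁷.
Check: (z²) · (z¹⁷) → (z²) · z¹⁷ = e, giving e as required.

Answer: z¹⁷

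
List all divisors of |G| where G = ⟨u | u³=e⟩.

|G| = 3 = 3. By Lagrange's theorem the order of any subgroup divides 3; the divisors of 3 are 1, 3.

Answer: 1, 3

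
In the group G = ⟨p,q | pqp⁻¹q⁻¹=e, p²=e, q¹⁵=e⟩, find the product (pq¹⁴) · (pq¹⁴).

Compute (pq¹⁴) · (pq¹⁴) by multiplying left to right and reducing via the relations at each step:
  (pq¹⁴) · p = q¹⁴
  (q¹⁴) · q¹⁴ = q¹³

Answer: q¹³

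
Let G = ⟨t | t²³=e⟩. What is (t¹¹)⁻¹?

The order of (t¹¹) is 23 (smallest k with (t¹¹)ᵏ = e), so (t¹¹)⁻¹ = (t¹¹)²² = t¹².
Check: (t¹¹) · (t¹²) → (t¹¹) · t¹² = e, giving e as required.

Answer: t¹²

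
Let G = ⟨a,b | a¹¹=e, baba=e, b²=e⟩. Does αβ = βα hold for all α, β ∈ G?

a·b = ab but b·a = a¹⁰b, so a·b ≠ b·a and G is not abelian.

Answer: No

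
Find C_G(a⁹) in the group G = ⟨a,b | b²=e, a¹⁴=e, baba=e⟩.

⟨a⁹⟩ ⊆ C_G(a⁹) since powers of a⁹ commute with a⁹; so |C_G(a⁹)| ≥ |⟨a⁹⟩| = 14.
By orbit–stabilizer, |C_G(a⁹)| = |G| / |conj. class of a⁹| = 28 / 2 = 14.
The 14 elements commuting with a⁹ are {e, a, a², a³, a⁴, a⁵, a⁶, a⁷, a⁸, a⁹, a¹⁰, a¹¹, a¹², a¹³}.

Answer: {e, a, a², a³, a⁴, a⁵, a⁶, a⁷, a⁸, a⁹, a¹⁰, a¹¹, a¹², a¹³}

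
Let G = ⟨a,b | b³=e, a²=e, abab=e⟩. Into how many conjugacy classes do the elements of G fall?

The conjugacy classes (representative and size) are:
  [e] (size 1), [ab²] (size 3), [b²] (size 2).
Class equation: 1 + 3 + 2 = 6 = |G|. So G has 3 conjugacy classes.

Answer: 3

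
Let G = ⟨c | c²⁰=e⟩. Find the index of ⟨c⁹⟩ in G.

First find ord(c⁹) by computing successive powers:
  (c⁹)¹ = c⁹, (c⁹)² = c¹⁸, (c⁹)³ = c⁷, (c⁹)⁴ = c¹⁶, (c⁹)⁵ = c⁵, (c⁹)⁶ = c¹⁴, (c⁹)⁷ = c³, (c⁹)⁸ = c¹², (c⁹)⁹ = c, (c⁹)¹⁰ = c¹⁰, (c⁹)¹¹ = c¹⁹, (c⁹)¹² = c⁸, (c⁹)¹³ = c¹⁷, (c⁹)¹⁴ = c⁶, (c⁹)¹⁵ = c¹⁵, (c⁹)¹⁶ = c⁴, (c⁹)¹⁷ = c¹³, (c⁹)¹⁸ = c², (c⁹)¹⁹ = c¹¹, (c⁹)²⁰ = e.
So |⟨c⁹⟩| = ord(c⁹) = 20. With |G| = 20, by Lagrange [G : ⟨c⁹⟩] = 20/20 = 1.

Answer: 1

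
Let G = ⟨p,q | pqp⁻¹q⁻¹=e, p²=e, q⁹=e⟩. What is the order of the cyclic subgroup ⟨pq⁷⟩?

|⟨pq⁷⟩| equals the order of pq⁷. Compute successive powers until reaching e:
  (pq⁷)¹ = pq⁷, (pq⁷)² = q⁵, (pq⁷)³ = pq³, (pq⁷)⁴ = q, (pq⁷)⁵ = pq⁸, (pq⁷)⁶ = q⁶, (pq⁷)⁷ = pq⁴, (pq⁷)⁸ = q², (pq⁷)⁹ = p, (pq⁷)¹⁰ = q⁷, (pq⁷)¹¹ = pq⁵, (pq⁷)¹² = q³, (pq⁷)¹³ = pq, (pq⁷)¹⁴ = q⁸, (pq⁷)¹⁵ = pq⁶, (pq⁷)¹⁶ = q⁴, (pq⁷)¹⁷ = pq², (pq⁷)¹⁸ = e.
The smallest positive k with (pq⁷)ᵏ = e is 18, so |⟨pq⁷⟩| = 18.

Answer: 18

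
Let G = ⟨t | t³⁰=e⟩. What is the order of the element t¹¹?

Compute successive powers until reaching e:
  (t¹¹)¹ = t¹¹, (t¹¹)² = t²², (t¹¹)³ = t³, (t¹¹)⁴ = t¹⁴, (t¹¹)⁵ = t²⁵, (t¹¹)⁶ = t⁶, (t¹¹)⁷ = t¹⁷, (t¹¹)⁸ = t²⁸, (t¹¹)⁹ = t⁹, (t¹¹)¹⁰ = t²⁰, (t¹¹)¹¹ = t, (t¹¹)¹² = t¹², (t¹¹)¹³ = t²³, (t¹¹)¹⁴ = t⁴, (t¹¹)¹⁵ = t¹⁵, (t¹¹)¹⁶ = t²⁶, (t¹¹)¹⁷ = t⁷, (t¹¹)¹⁸ = t¹⁸, (t¹¹)¹⁹ = t²⁹, (t¹¹)²⁰ = t¹⁰, (t¹¹)²¹ = t²¹, (t¹¹)²² = t², (t¹¹)²³ = t¹³, (t¹¹)²⁴ = t²⁴, (t¹¹)²⁵ = t⁵, (t¹¹)²⁶ = t¹⁶, (t¹¹)²⁷ = t²⁷, (t¹¹)²⁸ = t⁸, (t¹¹)²⁹ = t¹⁹, (t¹¹)³⁰ = e.
The smallest positive k with (t¹¹)ᵏ = e is 30.

Answer: 30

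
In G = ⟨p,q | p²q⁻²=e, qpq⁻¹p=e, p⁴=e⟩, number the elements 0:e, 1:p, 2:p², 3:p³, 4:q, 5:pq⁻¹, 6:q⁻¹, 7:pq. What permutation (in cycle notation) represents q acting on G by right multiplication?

(0 4 2 6)(1 7 3 5)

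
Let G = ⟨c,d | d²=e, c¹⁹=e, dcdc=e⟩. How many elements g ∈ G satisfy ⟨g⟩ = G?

⟨g⟩ = G would require ord(g) = |G| = 38, but the maximum element order in G is 19 < 38. So G is not cyclic and no single element generates it: the count is 0.

Answer: 0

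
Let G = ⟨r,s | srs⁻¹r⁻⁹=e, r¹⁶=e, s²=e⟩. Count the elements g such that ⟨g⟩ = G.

⟨g⟩ = G would require ord(g) = |G| = 32, but the maximum element order in G is 16 < 32. So G is not cyclic and no single element generates it: the count is 0.

Answer: 0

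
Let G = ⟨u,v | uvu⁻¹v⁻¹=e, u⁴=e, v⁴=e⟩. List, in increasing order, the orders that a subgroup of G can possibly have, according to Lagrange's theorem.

|G| = 16 = 2⁴. By Lagrange's theorem the order of any subgroup divides 16; the divisors of 16 are 1, 2, 4, 8, 16.

Answer: 1, 2, 4, 8, 16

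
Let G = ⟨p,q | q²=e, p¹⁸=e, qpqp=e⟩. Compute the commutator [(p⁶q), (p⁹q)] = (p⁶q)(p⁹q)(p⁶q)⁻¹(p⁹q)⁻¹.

[(p⁶q), (p⁹q)] = (p⁶q)·(p⁹q)·(p⁶q)⁻¹·(p⁹q)⁻¹.
  (p⁶q) · (p⁹q) = p¹⁵
  (p¹⁵) · (p⁶q) = p³q
  (p³q) · (p⁹q) = p¹²

Answer: p¹²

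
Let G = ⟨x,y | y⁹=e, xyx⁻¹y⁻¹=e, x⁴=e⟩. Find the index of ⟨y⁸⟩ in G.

First find ord(y⁸) by computing successive powers:
  (y⁸)¹ = y⁸, (y⁸)² = y⁷, (y⁸)³ = y⁶, (y⁸)⁴ = y⁵, (y⁸)⁵ = y⁴, (y⁸)⁶ = y³, (y⁸)⁷ = y², (y⁸)⁸ = y, (y⁸)⁹ = e.
So |⟨y⁸⟩| = ord(y⁸) = 9. With |G| = 36, by Lagrange [G : ⟨y⁸⟩] = 36/9 = 4.

Answer: 4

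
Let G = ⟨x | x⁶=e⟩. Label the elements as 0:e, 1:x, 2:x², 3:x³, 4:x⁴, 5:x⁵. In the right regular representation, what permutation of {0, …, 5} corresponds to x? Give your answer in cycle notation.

(0 1 2 3 4 5)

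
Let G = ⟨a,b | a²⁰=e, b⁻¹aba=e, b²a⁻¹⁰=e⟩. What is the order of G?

Enumerate words in the generators, reducing via the relations: the distinct elements are
  {a, b, e, ab, a², a³, a⁴, a⁵, a⁶, a⁷, a⁸, a⁹, a²b, a³b, a¹², a¹³, a¹¹, a¹⁰, a¹⁴, a¹⁵, a¹⁶, a¹⁷, a¹⁸, a¹⁹, a⁴b, a⁵b, a⁶b, a⁷b, a⁸b, a⁹b, b⁻¹, ab⁻¹, a²b⁻¹, a³b⁻¹, a⁴b⁻¹, a⁵b⁻¹, a⁶b⁻¹, a⁷b⁻¹, a⁸b⁻¹, a⁹b⁻¹}.
No further products give new elements, so |G| = 40.

Answer: 40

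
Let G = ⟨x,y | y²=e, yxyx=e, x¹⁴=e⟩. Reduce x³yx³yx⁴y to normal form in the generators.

Multiply left to right, reducing at each step:
  (x³) · y = x³y
  (x³y) · x³ = y
  y · y = e
  e · x⁴ = x⁴
  (x⁴) · y = x⁴y

Answer: x⁴y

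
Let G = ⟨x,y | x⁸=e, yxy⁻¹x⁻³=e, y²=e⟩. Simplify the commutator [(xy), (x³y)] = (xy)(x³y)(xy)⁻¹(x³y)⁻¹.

[(xy), (x³y)] = (xy)·(x³y)·(xy)⁻¹·(x³y)⁻¹.
  (xy) · (x³y) = x²
  (x²) · (x⁵y) = x⁷y
  (x⁷y) · (x⁷y) = x⁴

Answer: x⁴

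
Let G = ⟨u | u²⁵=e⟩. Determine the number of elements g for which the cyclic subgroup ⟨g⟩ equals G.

G is cyclic of order 25. An element generates G iff its order is 25, and a cyclic group of order 25 has exactly φ(25) = 20 such elements.

Answer: 20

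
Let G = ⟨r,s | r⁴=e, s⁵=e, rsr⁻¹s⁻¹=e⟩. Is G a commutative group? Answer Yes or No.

Each pair of generators commutes: r·s = rs = s·r. Since the generators pairwise commute, every element of G commutes with every other, so G is abelian.

Answer: Yes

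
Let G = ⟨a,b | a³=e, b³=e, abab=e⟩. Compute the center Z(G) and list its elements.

An element z ∈ Z(G) iff z commutes with every generator.
For example e is central: e·a = a = a·e; e·b = b = b·e.
Whereas a ∉ Z(G) since a·b = ab ≠ a²b² = b·a.
Checking each of the 12 elements this way gives Z(G) = {e}, of order 1.

Answer: {e}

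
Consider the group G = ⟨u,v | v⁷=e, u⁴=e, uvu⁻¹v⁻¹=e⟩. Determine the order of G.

Enumerate words in the generators, reducing via the relations: the distinct elements are
  {e, u, v, uv, u², u³, v², v³, v⁴, v⁵, v⁶, uv², uv³, uv⁴, uv⁵, uv⁶, u²v, u³v, u²v², u²v³, u²v⁴, u²v⁵, u²v⁶, u³v², u³v³, u³v⁴, u³v⁵, u³v⁶}.
No further products give new elements, so |G| = 28.

Answer: 28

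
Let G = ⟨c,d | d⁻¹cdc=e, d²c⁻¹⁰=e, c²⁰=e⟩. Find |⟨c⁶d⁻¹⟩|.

|⟨c⁶d⁻¹⟩| equals the order of c⁶d⁻¹. Compute successive powers until reaching e:
  (c⁶d⁻¹)¹ = c⁶d⁻¹, (c⁶d⁻¹)² = c¹⁰, (c⁶d⁻¹)³ = c⁶d, (c⁶d⁻¹)⁴ = e.
The smallest positive k with (c⁶d⁻¹)ᵏ = e is 4, so |⟨c⁶d⁻¹⟩| = 4.

Answer: 4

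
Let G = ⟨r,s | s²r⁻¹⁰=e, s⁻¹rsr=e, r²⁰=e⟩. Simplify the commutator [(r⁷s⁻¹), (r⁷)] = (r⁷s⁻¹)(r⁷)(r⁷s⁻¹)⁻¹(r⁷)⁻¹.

[(r⁷s⁻¹), (r⁷)] = (r⁷s⁻¹)·(r⁷)·(r⁷s⁻¹)⁻¹·(r⁷)⁻¹.
  (r⁷s⁻¹) · (r⁷) = s⁻¹
  (s⁻¹) · (r⁷s) = r¹³
  (r¹³) · (r¹³) = r⁶

Answer: r⁶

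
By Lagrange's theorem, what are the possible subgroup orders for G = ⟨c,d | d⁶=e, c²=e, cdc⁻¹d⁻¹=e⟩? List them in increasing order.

|G| = 12 = 2² · 3. By Lagrange's theorem the order of any subgroup divides 12; the divisors of 12 are 1, 2, 3, 4, 6, 12.

Answer: 1, 2, 3, 4, 6, 12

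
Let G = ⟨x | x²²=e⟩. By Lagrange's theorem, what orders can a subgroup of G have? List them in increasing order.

|G| = 22 = 2 · 11. By Lagrange's theorem the order of any subgroup divides 22; the divisors of 22 are 1, 2, 11, 22.

Answer: 1, 2, 11, 22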